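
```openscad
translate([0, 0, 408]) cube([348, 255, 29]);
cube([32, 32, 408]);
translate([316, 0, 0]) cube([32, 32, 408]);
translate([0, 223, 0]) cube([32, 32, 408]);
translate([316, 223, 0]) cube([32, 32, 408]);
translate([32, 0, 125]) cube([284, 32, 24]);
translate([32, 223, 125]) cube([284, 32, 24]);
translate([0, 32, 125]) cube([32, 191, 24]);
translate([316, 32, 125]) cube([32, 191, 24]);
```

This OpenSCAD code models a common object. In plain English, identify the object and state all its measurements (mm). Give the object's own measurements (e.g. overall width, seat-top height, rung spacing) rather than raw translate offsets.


A simple wooden stool: a rectangular seat 348 mm (x) by 255 mm (y), 29 mm thick, top face at z = 437 mm, on four square legs, each 32×32 mm in cross-section. The legs rest on z = 0, each flush with a corner of the seat. Four stretchers, 32 mm wide and 24 mm tall, connect adjacent legs with their undersides at z = 125 mm, each running between the inner faces of the legs it joins and aligned with the legs' outer faces on the other axis.


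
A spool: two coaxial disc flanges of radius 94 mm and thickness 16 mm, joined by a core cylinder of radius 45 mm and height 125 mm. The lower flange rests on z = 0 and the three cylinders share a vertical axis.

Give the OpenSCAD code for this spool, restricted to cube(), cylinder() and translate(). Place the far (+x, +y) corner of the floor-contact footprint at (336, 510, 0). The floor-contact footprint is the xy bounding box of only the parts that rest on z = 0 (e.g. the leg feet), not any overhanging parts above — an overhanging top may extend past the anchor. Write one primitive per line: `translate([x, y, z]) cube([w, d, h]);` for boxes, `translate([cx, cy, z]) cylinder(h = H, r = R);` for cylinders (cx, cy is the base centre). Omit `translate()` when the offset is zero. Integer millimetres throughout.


translate([242, 416, 0]) cylinder(h = 16, r = 94);
translate([242, 416, 16]) cylinder(h = 125, r = 45);
translate([242, 416, 141]) cylinder(h = 16, r = 94);


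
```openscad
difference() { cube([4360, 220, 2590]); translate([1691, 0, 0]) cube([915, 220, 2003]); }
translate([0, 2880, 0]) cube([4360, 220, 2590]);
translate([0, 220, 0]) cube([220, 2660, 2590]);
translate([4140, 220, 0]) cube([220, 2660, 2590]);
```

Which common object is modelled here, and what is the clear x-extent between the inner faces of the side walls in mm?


A single room. The interior width is 3920 mm.

Four walls enclosing a rectangle with a door in the front wall — a room. Outside width 4360 minus two 220 mm walls gives 3920 mm.


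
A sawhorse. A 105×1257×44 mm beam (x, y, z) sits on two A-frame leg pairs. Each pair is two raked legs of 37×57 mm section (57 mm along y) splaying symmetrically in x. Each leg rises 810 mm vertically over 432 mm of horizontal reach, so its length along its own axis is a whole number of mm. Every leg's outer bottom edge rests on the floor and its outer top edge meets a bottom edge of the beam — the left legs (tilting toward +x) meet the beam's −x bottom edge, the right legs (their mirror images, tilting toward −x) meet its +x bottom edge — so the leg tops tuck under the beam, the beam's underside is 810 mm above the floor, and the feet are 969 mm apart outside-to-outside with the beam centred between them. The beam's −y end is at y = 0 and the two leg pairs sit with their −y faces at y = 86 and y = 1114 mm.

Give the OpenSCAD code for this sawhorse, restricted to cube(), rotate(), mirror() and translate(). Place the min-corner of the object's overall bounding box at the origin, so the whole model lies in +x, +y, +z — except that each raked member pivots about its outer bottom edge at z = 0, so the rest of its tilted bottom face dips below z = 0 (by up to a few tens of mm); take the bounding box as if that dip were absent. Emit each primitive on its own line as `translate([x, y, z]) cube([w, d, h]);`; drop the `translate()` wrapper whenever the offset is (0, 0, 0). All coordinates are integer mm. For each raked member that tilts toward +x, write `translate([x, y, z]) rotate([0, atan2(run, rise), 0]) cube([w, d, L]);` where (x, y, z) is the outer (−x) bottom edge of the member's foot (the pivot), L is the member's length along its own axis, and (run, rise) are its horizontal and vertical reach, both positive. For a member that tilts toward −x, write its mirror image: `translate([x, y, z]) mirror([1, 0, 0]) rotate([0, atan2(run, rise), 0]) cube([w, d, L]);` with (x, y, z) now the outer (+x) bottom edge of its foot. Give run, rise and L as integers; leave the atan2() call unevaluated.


translate([432, 0, 810]) cube([105, 1257, 44]);
translate([0, 86, 0]) rotate([0, atan2(432, 810), 0]) cube([37, 57, 918]);
translate([969, 86, 0]) mirror([1, 0, 0]) rotate([0, atan2(432, 810), 0]) cube([37, 57, 918]);
translate([0, 1114, 0]) rotate([0, atan2(432, 810), 0]) cube([37, 57, 918]);
translate([969, 1114, 0]) mirror([1, 0, 0]) rotate([0, atan2(432, 810), 0]) cube([37, 57, 918]);


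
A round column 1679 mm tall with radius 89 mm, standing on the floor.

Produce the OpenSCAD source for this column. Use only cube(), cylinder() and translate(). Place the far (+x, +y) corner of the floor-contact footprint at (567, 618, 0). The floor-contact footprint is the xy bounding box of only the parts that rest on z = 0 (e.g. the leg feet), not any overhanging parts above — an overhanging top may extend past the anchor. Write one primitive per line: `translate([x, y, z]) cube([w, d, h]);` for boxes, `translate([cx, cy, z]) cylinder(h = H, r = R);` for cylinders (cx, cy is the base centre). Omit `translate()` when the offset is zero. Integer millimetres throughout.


translate([478, 529, 0]) cylinder(h = 1679, r = 89);


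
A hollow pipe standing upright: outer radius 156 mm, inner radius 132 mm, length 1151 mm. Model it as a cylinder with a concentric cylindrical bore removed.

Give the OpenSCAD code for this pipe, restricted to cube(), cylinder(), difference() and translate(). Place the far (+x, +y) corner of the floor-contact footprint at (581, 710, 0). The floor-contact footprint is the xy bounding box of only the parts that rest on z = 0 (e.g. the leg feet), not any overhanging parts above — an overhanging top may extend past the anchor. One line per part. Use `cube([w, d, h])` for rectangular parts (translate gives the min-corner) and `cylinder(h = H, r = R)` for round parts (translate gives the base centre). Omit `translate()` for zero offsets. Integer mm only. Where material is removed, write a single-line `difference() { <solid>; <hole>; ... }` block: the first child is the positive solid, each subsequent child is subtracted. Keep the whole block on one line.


difference() { translate([425, 554, 0]) cylinder(h = 1151, r = 156); translate([425, 554, 0]) cylinder(h = 1151, r = 132); }


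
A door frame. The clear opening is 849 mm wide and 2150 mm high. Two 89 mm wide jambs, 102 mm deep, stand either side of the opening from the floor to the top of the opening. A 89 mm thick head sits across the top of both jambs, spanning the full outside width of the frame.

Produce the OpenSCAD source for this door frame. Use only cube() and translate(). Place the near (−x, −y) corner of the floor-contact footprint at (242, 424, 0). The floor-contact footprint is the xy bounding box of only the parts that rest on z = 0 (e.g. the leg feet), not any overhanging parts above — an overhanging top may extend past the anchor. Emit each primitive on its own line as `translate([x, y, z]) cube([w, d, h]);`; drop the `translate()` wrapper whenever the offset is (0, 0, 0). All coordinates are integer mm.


translate([242, 424, 0]) cube([89, 102, 2150]);
translate([1180, 424, 0]) cube([89, 102, 2150]);
translate([242, 424, 2150]) cube([1027, 102, 89]);


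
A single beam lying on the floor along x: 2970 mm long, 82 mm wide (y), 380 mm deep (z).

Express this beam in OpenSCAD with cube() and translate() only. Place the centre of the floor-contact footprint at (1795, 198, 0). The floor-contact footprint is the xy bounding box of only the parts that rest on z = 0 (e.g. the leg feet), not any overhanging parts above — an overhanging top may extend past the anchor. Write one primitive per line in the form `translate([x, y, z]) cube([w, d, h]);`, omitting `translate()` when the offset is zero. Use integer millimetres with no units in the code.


translate([310, 157, 0]) cube([2970, 82, 380]);


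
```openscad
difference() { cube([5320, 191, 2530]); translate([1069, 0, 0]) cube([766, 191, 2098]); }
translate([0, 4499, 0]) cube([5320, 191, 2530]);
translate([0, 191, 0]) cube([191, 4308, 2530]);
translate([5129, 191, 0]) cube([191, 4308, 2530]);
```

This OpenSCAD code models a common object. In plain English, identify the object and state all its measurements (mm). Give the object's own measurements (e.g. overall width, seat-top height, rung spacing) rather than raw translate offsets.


A single room: four walls, each 2530 mm tall and 191 mm thick, enclosing an outside footprint 5320×4690 mm (x × y), no floor or roof. The front and back walls (−y and +y sides) run the full x-width; the side walls fit between their inner faces. A door opening 766 mm wide and 2098 mm tall is cut through the front wall from the floor up, its −x edge 1069 mm from the wall's −x end.


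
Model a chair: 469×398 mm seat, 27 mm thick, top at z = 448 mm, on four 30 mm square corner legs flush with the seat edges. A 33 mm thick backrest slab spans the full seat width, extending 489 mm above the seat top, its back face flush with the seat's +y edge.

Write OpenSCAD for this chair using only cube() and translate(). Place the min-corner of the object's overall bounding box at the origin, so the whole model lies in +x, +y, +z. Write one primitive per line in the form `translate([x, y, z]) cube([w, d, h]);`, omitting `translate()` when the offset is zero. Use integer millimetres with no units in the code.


translate([0, 0, 421]) cube([469, 398, 27]);
cube([30, 30, 421]);
translate([439, 0, 0]) cube([30, 30, 421]);
translate([0, 368, 0]) cube([30, 30, 421]);
translate([439, 368, 0]) cube([30, 30, 421]);
translate([0, 365, 448]) cube([469, 33, 489]);


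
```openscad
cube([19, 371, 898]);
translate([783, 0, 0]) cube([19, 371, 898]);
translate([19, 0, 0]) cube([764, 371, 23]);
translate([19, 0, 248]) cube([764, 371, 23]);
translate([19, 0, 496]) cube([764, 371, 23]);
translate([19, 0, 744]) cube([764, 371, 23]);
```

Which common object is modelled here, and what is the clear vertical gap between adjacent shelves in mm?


A bookshelf. The clear shelf gap is 225 mm.

Two tall side panels with 4 horizontal boards between them — a bookshelf. The first two shelf undersides are at z = 0 and z = 248; with shelf thickness 23, the clear gap is 248 − 0 − 23 = 225 mm.


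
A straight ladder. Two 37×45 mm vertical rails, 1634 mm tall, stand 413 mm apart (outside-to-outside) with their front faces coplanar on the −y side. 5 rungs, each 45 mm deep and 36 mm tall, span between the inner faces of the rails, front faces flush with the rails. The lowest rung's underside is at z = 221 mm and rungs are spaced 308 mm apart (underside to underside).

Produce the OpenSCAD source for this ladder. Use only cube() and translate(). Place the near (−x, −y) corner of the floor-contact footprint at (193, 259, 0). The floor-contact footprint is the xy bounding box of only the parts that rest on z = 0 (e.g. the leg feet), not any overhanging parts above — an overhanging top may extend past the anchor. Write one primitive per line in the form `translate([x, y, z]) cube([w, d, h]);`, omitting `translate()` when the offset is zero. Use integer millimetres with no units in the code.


translate([193, 259, 0]) cube([37, 45, 1634]);
translate([569, 259, 0]) cube([37, 45, 1634]);
translate([230, 259, 221]) cube([339, 45, 36]);
translate([230, 259, 529]) cube([339, 45, 36]);
translate([230, 259, 837]) cube([339, 45, 36]);
translate([230, 259, 1145]) cube([339, 45, 36]);
translate([230, 259, 1453]) cube([339, 45, 36]);


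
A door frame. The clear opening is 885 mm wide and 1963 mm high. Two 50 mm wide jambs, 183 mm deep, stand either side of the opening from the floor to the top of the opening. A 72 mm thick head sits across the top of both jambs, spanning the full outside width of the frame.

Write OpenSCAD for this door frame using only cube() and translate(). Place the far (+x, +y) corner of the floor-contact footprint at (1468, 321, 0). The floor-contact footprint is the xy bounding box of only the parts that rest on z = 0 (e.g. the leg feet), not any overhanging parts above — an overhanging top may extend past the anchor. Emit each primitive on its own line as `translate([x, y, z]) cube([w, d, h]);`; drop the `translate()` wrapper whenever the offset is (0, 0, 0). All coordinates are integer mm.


translate([483, 138, 0]) cube([50, 183, 1963]);
translate([1418, 138, 0]) cube([50, 183, 1963]);
translate([483, 138, 1963]) cube([985, 183, 72]);


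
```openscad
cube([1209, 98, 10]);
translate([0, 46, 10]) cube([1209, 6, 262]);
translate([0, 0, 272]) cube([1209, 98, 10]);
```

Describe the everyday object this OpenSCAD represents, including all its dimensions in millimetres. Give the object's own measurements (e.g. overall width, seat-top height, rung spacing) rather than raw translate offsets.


An I-beam lying along x, 1209 mm long. Overall section height 282 mm. Two flanges 98 mm wide (y) and 10 mm thick, one on the floor and one at the top; a web 6 mm thick runs between them, centred on the flange width.


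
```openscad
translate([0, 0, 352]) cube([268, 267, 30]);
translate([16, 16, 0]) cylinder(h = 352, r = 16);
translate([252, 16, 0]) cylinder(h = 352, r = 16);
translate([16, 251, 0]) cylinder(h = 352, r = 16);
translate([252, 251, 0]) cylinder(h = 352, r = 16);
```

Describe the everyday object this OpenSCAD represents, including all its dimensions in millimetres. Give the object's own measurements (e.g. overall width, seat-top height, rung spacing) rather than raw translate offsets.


A four-legged stool. The seat is a 268×267×30 mm slab whose top surface is at z = 382 mm; four round legs, each 32 mm in diameter, run from the floor (z = 0) to the underside of the seat, each leg's axis is inset half a diameter from the nearest pair of seat edges (so the leg's bounding box is flush with the corner).


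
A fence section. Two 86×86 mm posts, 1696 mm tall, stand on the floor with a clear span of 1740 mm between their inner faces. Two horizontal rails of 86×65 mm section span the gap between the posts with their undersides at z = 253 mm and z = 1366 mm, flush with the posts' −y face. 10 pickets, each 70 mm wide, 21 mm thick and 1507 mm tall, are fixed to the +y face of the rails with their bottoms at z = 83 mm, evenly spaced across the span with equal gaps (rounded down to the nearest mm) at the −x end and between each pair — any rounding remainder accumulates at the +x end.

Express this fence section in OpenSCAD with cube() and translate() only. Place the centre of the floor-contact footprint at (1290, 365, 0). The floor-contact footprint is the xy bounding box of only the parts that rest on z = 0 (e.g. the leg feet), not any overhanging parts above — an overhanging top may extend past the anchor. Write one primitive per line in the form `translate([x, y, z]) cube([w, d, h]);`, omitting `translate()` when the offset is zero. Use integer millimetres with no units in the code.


translate([334, 322, 0]) cube([86, 86, 1696]);
translate([2160, 322, 0]) cube([86, 86, 1696]);
translate([420, 322, 253]) cube([1740, 86, 65]);
translate([420, 322, 1366]) cube([1740, 86, 65]);
translate([514, 408, 83]) cube([70, 21, 1507]);
translate([678, 408, 83]) cube([70, 21, 1507]);
translate([842, 408, 83]) cube([70, 21, 1507]);
translate([1006, 408, 83]) cube([70, 21, 1507]);
translate([1170, 408, 83]) cube([70, 21, 1507]);
translate([1334, 408, 83]) cube([70, 21, 1507]);
translate([1498, 408, 83]) cube([70, 21, 1507]);
translate([1662, 408, 83]) cube([70, 21, 1507]);
translate([1826, 408, 83]) cube([70, 21, 1507]);
translate([1990, 408, 83]) cube([70, 21, 1507]);


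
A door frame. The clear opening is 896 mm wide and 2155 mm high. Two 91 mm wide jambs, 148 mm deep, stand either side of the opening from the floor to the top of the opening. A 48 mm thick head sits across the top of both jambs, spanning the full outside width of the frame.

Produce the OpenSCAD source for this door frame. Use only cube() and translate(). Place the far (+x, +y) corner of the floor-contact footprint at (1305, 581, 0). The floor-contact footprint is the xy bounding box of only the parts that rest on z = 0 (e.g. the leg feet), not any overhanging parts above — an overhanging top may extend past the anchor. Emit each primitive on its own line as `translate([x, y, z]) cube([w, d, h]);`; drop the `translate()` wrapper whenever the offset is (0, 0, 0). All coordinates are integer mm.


translate([227, 433, 0]) cube([91, 148, 2155]);
translate([1214, 433, 0]) cube([91, 148, 2155]);
translate([227, 433, 2155]) cube([1078, 148, 48]);


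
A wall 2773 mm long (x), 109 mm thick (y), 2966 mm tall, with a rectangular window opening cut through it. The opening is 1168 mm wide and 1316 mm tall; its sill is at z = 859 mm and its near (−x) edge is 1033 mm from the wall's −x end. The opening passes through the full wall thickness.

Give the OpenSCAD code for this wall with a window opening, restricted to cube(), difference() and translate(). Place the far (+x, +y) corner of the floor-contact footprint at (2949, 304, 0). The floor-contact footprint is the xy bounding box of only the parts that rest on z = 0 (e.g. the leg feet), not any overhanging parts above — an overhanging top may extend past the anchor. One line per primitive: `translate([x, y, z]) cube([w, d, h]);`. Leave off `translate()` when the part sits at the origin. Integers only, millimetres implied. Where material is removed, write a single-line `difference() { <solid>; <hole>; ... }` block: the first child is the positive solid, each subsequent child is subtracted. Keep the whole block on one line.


difference() { translate([176, 195, 0]) cube([2773, 109, 2966]); translate([1209, 195, 859]) cube([1168, 109, 1316]); }


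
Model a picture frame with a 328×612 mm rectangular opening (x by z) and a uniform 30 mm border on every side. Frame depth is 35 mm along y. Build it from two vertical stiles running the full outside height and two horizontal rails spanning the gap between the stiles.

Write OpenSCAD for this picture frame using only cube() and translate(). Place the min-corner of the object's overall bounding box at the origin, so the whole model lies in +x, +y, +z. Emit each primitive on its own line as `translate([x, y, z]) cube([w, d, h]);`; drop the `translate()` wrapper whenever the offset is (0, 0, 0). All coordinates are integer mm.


cube([30, 35, 672]);
translate([358, 0, 0]) cube([30, 35, 672]);
translate([30, 0, 0]) cube([328, 35, 30]);
translate([30, 0, 642]) cube([328, 35, 30]);


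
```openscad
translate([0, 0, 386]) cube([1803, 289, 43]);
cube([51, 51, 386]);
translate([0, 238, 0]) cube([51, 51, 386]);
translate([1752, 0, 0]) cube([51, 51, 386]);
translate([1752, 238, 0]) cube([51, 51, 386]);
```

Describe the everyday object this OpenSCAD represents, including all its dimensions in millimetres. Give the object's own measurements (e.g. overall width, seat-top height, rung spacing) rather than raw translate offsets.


A bench: a 1803×289 mm seat slab, 43 mm thick, top at z = 429 mm, on four 51×51 mm square legs flush with the seat corners and standing on z = 0.


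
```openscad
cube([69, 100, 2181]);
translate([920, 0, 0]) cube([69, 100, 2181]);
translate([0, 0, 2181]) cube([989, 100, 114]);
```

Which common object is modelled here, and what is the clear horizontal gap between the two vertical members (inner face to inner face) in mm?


A door frame. The clear opening width is 851 mm.

Two 2181 mm tall posts with a header on top — a door frame. The left jamb is 69 mm wide at x = 0; the right jamb starts at x = 920. The clear opening is 920 − 69 = 851 mm.


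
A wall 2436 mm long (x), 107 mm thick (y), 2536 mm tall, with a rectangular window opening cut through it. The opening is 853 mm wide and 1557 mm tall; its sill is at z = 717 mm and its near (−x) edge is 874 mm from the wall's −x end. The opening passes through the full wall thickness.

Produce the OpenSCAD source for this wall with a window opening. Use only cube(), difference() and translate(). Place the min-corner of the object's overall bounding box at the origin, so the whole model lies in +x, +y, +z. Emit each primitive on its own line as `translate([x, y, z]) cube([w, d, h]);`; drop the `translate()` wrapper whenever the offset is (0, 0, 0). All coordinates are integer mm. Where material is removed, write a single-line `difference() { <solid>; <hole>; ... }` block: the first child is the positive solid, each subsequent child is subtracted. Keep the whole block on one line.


difference() { cube([2436, 107, 2536]); translate([874, 0, 717]) cube([853, 107, 1557]); }


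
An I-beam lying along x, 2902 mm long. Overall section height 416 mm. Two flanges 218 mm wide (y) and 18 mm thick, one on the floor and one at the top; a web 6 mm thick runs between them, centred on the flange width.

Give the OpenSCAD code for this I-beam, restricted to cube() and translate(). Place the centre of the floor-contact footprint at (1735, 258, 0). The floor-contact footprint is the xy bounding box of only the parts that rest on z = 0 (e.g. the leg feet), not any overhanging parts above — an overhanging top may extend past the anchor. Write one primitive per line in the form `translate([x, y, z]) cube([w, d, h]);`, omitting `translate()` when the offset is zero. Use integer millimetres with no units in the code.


translate([284, 149, 0]) cube([2902, 218, 18]);
translate([284, 255, 18]) cube([2902, 6, 380]);
translate([284, 149, 398]) cube([2902, 218, 18]);


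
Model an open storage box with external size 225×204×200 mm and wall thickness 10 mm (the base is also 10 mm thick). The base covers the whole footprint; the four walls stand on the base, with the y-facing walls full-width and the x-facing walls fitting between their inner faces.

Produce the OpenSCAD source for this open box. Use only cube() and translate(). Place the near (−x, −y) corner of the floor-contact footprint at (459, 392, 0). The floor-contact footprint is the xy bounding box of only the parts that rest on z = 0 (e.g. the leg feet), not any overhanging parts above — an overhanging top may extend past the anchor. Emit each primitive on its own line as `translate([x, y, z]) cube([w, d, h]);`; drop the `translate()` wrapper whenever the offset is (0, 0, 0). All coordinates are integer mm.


translate([459, 392, 0]) cube([225, 204, 10]);
translate([459, 392, 10]) cube([225, 10, 190]);
translate([459, 586, 10]) cube([225, 10, 190]);
translate([459, 402, 10]) cube([10, 184, 190]);
translate([674, 402, 10]) cube([10, 184, 190]);


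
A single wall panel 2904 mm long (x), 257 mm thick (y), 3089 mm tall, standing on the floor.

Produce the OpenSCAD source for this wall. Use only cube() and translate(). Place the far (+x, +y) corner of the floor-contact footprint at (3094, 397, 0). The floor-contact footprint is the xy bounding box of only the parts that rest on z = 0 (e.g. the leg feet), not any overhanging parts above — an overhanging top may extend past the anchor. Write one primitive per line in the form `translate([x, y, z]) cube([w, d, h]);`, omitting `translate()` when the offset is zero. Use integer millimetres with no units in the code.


translate([190, 140, 0]) cube([2904, 257, 3089]);


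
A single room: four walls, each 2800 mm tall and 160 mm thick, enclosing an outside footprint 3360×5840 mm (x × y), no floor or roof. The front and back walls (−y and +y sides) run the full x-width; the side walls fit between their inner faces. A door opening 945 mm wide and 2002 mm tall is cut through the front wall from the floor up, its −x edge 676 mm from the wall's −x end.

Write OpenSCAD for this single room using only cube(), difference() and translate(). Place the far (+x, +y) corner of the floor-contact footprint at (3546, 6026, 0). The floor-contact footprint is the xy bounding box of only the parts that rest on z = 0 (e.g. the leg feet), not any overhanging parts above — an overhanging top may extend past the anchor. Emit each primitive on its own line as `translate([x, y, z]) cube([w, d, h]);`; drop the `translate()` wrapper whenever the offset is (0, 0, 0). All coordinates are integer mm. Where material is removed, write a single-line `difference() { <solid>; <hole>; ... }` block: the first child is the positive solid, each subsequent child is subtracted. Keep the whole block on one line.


difference() { translate([186, 186, 0]) cube([3360, 160, 2800]); translate([862, 186, 0]) cube([945, 160, 2002]); }
translate([186, 5866, 0]) cube([3360, 160, 2800]);
translate([186, 346, 0]) cube([160, 5520, 2800]);
translate([3386, 346, 0]) cube([160, 5520, 2800]);


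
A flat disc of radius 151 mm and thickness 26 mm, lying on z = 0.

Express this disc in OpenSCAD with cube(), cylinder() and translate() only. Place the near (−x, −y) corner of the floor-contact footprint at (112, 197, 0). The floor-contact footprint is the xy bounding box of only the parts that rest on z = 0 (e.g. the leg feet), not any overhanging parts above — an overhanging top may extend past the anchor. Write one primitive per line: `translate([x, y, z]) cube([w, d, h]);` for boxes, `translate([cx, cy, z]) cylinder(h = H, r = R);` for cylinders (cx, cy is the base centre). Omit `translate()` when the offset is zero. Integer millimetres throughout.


translate([263, 348, 0]) cylinder(h = 26, r = 151);


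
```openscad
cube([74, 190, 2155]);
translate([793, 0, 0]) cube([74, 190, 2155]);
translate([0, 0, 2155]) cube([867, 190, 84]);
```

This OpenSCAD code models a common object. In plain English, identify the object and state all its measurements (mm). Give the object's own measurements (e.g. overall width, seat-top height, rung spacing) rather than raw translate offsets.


A door frame. The clear opening is 719 mm wide and 2155 mm high. Two 74 mm wide jambs, 190 mm deep, stand either side of the opening from the floor to the top of the opening. A 84 mm thick head sits across the top of both jambs, spanning the full outside width of the frame.


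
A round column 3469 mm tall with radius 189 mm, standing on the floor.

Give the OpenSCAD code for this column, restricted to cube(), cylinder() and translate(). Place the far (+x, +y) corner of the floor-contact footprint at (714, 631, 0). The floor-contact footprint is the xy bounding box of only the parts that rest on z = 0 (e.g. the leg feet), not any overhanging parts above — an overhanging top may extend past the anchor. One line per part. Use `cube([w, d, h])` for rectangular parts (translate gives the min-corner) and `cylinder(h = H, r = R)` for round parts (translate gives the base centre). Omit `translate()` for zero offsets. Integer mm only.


translate([525, 442, 0]) cylinder(h = 3469, r = 189);


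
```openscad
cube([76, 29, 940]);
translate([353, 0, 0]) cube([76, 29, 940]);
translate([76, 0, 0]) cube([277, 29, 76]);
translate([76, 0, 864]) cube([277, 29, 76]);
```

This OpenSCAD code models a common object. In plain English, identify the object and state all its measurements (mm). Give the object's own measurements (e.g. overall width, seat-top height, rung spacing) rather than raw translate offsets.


A rectangular picture frame lying in the x–z plane (depth along y). The opening is 277 mm wide (x) by 788 mm tall (z), surrounded by a border 76 mm wide on all four sides. The frame is 29 mm deep and is made of two full-height vertical stiles with two horizontal rails fitted between them.


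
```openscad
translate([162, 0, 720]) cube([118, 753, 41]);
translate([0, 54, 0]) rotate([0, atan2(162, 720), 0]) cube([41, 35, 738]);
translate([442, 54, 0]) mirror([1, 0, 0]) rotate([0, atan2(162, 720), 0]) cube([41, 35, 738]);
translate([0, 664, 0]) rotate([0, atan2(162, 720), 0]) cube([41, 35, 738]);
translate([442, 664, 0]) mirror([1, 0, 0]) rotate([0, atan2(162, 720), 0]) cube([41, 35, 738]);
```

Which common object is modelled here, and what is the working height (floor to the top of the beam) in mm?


A sawhorse. The overall height is 761 mm.

A beam across two mirrored pairs of raked legs — a sawhorse. The beam's underside is at z = 720 (matching the legs' vertical rise in atan2(162, 720)) and the beam is 41 mm tall, so its top is at 720 + 41 = 761 mm. The raked legs top out at the beam's underside, so that is the highest point.


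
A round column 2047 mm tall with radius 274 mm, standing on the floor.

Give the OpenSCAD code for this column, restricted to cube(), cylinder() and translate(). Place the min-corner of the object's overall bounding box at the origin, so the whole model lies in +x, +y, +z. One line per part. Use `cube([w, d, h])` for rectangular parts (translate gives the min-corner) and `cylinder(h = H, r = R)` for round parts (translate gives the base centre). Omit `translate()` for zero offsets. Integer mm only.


translate([274, 274, 0]) cylinder(h = 2047, r = 274);


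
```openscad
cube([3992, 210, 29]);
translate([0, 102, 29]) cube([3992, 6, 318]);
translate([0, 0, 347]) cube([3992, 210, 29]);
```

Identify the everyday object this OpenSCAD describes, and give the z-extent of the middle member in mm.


An I-beam. The web height is 318 mm.

Two wide flanges with a thin centred web — an I-beam. Overall 376 mm minus two 29 mm flanges gives a web of 376 − 2·29 = 318 mm.


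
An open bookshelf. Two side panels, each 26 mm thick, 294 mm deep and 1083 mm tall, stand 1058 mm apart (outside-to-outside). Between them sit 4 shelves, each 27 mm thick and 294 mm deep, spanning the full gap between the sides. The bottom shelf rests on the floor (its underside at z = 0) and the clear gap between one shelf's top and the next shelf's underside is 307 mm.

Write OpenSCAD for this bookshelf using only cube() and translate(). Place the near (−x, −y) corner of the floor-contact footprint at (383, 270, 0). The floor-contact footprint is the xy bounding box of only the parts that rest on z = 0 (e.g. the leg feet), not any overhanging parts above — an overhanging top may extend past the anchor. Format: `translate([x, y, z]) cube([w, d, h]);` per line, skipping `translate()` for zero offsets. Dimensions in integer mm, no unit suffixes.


translate([383, 270, 0]) cube([26, 294, 1083]);
translate([1415, 270, 0]) cube([26, 294, 1083]);
translate([409, 270, 0]) cube([1006, 294, 27]);
translate([409, 270, 334]) cube([1006, 294, 27]);
translate([409, 270, 668]) cube([1006, 294, 27]);
translate([409, 270, 1002]) cube([1006, 294, 27]);


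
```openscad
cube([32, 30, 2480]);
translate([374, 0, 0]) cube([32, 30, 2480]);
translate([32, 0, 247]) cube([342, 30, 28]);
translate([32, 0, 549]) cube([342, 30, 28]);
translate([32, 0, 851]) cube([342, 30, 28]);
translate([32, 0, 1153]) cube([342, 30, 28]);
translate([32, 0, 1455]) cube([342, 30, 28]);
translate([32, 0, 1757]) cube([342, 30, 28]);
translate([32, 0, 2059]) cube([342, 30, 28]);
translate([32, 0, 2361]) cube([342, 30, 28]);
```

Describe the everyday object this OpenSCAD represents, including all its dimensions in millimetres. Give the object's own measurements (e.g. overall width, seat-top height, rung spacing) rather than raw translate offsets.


A straight ladder. Two 32×30 mm vertical rails, 2480 mm tall, stand 406 mm apart (outside-to-outside) with their front faces coplanar on the −y side. 8 rungs, each 30 mm deep and 28 mm tall, span between the inner faces of the rails, front faces flush with the rails. The lowest rung's underside is at z = 247 mm and rungs are spaced 302 mm apart (underside to underside).


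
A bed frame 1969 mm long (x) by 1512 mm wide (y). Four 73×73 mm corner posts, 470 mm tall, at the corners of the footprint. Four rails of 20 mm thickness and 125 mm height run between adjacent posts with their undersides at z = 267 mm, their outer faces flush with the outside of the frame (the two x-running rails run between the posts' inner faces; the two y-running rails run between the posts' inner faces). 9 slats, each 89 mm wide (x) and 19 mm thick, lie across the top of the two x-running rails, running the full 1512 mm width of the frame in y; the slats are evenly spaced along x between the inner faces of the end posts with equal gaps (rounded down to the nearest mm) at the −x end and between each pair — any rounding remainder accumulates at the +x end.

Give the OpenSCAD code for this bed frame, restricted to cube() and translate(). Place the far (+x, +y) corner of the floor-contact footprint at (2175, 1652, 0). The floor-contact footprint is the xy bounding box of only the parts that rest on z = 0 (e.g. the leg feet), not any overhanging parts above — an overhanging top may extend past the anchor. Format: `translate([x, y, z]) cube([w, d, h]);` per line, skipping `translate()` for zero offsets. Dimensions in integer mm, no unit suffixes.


translate([206, 140, 0]) cube([73, 73, 470]);
translate([206, 1579, 0]) cube([73, 73, 470]);
translate([2102, 140, 0]) cube([73, 73, 470]);
translate([2102, 1579, 0]) cube([73, 73, 470]);
translate([279, 140, 267]) cube([1823, 20, 125]);
translate([279, 1632, 267]) cube([1823, 20, 125]);
translate([206, 213, 267]) cube([20, 1366, 125]);
translate([2155, 213, 267]) cube([20, 1366, 125]);
translate([381, 140, 392]) cube([89, 1512, 19]);
translate([572, 140, 392]) cube([89, 1512, 19]);
translate([763, 140, 392]) cube([89, 1512, 19]);
translate([954, 140, 392]) cube([89, 1512, 19]);
translate([1145, 140, 392]) cube([89, 1512, 19]);
translate([1336, 140, 392]) cube([89, 1512, 19]);
translate([1527, 140, 392]) cube([89, 1512, 19]);
translate([1718, 140, 392]) cube([89, 1512, 19]);
translate([1909, 140, 392]) cube([89, 1512, 19]);


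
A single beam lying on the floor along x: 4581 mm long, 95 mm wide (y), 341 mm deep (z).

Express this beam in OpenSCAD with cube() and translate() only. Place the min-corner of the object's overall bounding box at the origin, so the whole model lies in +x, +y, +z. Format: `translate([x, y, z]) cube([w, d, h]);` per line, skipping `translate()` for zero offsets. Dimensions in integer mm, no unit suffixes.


cube([4581, 95, 341]);


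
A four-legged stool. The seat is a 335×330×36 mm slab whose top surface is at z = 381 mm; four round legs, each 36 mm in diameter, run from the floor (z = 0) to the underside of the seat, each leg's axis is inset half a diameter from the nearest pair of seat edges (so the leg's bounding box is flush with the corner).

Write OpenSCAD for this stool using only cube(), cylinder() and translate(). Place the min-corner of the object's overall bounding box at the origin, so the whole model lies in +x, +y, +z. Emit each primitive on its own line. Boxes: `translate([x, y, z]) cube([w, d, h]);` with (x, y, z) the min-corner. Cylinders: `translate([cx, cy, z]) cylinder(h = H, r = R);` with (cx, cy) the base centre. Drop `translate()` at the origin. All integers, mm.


translate([0, 0, 345]) cube([335, 330, 36]);
translate([18, 18, 0]) cylinder(h = 345, r = 18);
translate([317, 18, 0]) cylinder(h = 345, r = 18);
translate([18, 312, 0]) cylinder(h = 345, r = 18);
translate([317, 312, 0]) cylinder(h = 345, r = 18);


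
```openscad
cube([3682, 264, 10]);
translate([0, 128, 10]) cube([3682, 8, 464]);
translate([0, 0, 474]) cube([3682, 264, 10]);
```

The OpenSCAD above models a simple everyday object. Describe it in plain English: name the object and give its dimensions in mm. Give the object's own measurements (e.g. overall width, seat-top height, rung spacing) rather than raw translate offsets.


An I-beam lying along x, 3682 mm long. Overall section height 484 mm. Two flanges 264 mm wide (y) and 10 mm thick, one on the floor and one at the top; a web 8 mm thick runs between them, centred on the flange width.


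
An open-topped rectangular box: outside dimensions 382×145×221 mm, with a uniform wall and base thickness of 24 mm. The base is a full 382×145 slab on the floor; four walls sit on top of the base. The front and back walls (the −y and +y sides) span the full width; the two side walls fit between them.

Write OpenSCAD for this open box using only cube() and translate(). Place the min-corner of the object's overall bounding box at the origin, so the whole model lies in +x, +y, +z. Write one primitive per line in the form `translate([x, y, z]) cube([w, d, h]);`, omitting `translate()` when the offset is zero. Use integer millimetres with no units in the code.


cube([382, 145, 24]);
translate([0, 0, 24]) cube([382, 24, 197]);
translate([0, 121, 24]) cube([382, 24, 197]);
translate([0, 24, 24]) cube([24, 97, 197]);
translate([358, 24, 24]) cube([24, 97, 197]);


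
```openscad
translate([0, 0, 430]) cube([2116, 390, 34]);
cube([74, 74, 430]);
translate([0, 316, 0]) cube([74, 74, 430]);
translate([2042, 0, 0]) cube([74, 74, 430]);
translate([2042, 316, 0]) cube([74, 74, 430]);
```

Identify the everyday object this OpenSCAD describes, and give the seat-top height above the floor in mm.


A bench. The seat-top height is 464 mm.

A long slab on four corner posts — a bench. The slab sits at z = 430 with thickness 34, so the top is 430 + 34 = 464 mm.


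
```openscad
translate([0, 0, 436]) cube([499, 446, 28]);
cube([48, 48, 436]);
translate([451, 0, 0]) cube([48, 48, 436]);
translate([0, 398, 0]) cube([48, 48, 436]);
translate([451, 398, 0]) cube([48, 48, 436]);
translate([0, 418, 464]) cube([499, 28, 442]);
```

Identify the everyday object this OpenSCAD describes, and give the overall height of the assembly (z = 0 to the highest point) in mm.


A chair. The overall height is 906 mm.

A slab on four corner posts with a tall panel at the back — a chair. The seat slab sits at z = 436 with thickness 28, and the 442 mm backrest starts at the seat top, so the overall height is 436 + 28 + 442 = 906 mm.


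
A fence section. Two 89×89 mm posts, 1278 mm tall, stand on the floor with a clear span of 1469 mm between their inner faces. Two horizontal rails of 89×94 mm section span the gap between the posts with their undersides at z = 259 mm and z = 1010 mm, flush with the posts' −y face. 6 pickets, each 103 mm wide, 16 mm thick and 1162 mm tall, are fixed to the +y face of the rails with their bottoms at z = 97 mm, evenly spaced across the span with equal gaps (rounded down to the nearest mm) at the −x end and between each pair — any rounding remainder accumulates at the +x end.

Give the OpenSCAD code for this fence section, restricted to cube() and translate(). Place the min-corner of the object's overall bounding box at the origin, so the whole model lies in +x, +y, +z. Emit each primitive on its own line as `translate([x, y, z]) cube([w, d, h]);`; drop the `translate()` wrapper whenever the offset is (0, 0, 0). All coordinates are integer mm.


cube([89, 89, 1278]);
translate([1558, 0, 0]) cube([89, 89, 1278]);
translate([89, 0, 259]) cube([1469, 89, 94]);
translate([89, 0, 1010]) cube([1469, 89, 94]);
translate([210, 89, 97]) cube([103, 16, 1162]);
translate([434, 89, 97]) cube([103, 16, 1162]);
translate([658, 89, 97]) cube([103, 16, 1162]);
translate([882, 89, 97]) cube([103, 16, 1162]);
translate([1106, 89, 97]) cube([103, 16, 1162]);
translate([1330, 89, 97]) cube([103, 16, 1162]);


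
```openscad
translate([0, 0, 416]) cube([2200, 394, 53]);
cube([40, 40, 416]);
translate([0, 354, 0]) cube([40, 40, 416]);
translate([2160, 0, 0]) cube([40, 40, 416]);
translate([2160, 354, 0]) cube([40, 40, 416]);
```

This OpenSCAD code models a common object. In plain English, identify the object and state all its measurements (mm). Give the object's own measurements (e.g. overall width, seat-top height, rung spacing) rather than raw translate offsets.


A bench: a 2200×394 mm seat slab, 53 mm thick, top at z = 469 mm, on four 40×40 mm square legs flush with the seat corners and standing on z = 0.
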